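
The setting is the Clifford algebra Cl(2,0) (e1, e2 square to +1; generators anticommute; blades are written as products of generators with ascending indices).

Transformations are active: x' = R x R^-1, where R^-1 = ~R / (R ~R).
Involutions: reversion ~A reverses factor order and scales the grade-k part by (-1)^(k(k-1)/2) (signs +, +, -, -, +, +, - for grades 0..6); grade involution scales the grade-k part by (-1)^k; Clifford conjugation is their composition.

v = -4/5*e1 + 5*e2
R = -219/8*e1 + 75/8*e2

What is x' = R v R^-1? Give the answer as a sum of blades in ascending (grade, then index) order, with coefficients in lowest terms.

~R = -219/8*e1 + 75/8*e2, and R ~R = 26793/32, so R^-1 = ~R / (26793/32).
R v = 2751/40 - 1035/8*e1 e2
Answer: -55033/14885*e1 - 10300/2977*e2


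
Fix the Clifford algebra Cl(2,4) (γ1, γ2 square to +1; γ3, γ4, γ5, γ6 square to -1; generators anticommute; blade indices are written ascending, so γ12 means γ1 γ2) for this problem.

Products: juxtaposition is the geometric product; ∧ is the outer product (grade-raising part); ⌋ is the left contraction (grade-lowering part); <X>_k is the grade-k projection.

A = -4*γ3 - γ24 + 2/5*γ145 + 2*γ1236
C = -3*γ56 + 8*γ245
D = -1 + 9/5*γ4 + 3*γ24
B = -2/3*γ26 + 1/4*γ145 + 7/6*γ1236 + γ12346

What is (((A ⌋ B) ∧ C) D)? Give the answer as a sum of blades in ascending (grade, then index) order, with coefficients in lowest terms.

step 1: 67/30 - 2*γ4 + 14/3*γ126 + γ136 + 4*γ1246
step 2: -67/10*γ56 + 268/15*γ245 + 6*γ456 + 8*γ123456
step 3: 268/5*γ5 + 804/25*γ25 - 41/10*γ56 - 268/15*γ245 + 18*γ256 - 903/50*γ456 - 24*γ1356 - 201/10*γ2456 - 72/5*γ12356 - 8*γ123456
Answer: 268/5*γ5 + 804/25*γ25 - 41/10*γ56 - 268/15*γ245 + 18*γ256 - 903/50*γ456 - 24*γ1356 - 201/10*γ2456 - 72/5*γ12356 - 8*γ123456


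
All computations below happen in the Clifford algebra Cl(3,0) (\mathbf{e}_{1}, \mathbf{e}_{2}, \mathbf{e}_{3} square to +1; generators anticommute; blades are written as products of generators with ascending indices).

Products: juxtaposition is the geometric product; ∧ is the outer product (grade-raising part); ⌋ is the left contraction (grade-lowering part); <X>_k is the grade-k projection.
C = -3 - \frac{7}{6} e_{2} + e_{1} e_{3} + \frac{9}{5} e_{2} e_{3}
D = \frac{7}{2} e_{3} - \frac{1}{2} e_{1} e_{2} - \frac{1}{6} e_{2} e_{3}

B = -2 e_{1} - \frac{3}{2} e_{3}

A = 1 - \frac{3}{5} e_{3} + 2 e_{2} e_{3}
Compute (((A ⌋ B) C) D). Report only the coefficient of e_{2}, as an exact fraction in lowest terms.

step 1: \frac{9}{10} - 2 e_{1} - \frac{3}{2} e_{3}
step 2: -\frac{27}{10} + \frac{15}{2} e_{1} + \frac{33}{20} e_{2} + \frac{5}{2} e_{3} + \frac{7}{3} e_{1} e_{2} + \frac{9}{10} e_{1} e_{3} - \frac{13}{100} e_{2} e_{3} - \frac{18}{5} e_{1} e_{2} e_{3}
step 3: \frac{1979}{200} + \frac{27}{8} e_{1} - \frac{2273}{600} e_{2} - \frac{461}{40} e_{3} - \frac{111}{10} e_{1} e_{2} + \frac{46433}{1800} e_{1} e_{3} + \frac{231}{40} e_{2} e_{3} + \frac{17}{3} e_{1} e_{2} e_{3}
Answer: -\frac{2273}{600}


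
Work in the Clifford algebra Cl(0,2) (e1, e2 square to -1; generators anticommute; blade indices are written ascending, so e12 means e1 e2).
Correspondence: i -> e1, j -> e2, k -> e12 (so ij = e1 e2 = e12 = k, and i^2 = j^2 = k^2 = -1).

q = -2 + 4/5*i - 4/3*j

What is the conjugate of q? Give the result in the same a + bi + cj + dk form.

In blades: q = -2 + 4/5*e1 - 4/3*e2.
Conjugation here is Clifford conjugation: the scalar is fixed and the grade-1 and grade-2 blades all flip sign, giving -2 - 4/5*e1 + 4/3*e2; translating back:
Answer: -2 - 4/5*i + 4/3*j


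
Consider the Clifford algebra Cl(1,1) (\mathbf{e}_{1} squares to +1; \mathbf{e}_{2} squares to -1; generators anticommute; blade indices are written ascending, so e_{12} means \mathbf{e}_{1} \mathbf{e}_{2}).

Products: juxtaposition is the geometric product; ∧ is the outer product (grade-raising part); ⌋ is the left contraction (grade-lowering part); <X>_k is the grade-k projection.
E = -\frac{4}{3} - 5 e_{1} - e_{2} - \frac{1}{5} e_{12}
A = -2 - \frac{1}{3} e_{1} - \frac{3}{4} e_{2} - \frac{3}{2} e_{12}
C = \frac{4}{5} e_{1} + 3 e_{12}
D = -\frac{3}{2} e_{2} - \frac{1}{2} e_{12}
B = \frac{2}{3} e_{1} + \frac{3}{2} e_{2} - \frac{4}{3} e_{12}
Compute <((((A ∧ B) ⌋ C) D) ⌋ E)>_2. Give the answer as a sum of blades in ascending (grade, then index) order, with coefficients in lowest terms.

step 1: -\frac{4}{3} e_{1} - 3 e_{2} + \frac{8}{3} e_{12}
step 2: \frac{104}{15} - 9 e_{1} - 4 e_{2}
step 3: -6 + 2 e_{1} - \frac{59}{10} e_{2} + \frac{301}{30} e_{12}
step 4: -\frac{743}{75} + \frac{1559}{50} e_{1} + \frac{28}{5} e_{2} + \frac{6}{5} e_{12}
step 5: \frac{6}{5} e_{12}
Answer: \frac{6}{5} e_{12}


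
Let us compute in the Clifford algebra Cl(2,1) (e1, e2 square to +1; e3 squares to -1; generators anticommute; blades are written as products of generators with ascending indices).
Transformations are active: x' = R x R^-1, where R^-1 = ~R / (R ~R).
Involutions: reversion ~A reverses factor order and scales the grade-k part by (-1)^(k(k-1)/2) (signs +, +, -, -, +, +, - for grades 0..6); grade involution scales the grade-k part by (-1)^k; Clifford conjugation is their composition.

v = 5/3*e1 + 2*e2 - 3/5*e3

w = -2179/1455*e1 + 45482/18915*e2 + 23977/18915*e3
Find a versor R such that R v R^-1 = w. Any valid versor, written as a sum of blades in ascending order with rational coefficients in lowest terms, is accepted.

Since q(v) = q(w) = 1444/225, the sum R = v + w = 82/485*e1 + 83312/18915*e2 + 12628/18915*e3 does the job whenever invertible.
Answer: 82/485*e1 + 83312/18915*e2 + 12628/18915*e3


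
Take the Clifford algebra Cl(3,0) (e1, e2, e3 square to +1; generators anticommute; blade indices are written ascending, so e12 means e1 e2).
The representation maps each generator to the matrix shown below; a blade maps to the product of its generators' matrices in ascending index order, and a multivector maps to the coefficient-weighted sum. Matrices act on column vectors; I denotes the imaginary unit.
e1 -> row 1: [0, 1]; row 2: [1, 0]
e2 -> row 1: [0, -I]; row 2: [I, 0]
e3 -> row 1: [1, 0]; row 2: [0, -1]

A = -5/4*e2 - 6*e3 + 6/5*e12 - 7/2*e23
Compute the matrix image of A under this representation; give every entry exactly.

Bivector images (products of the table entries): rho(e12) = rho(e1)rho(e2) = row 1: [I, 0]; row 2: [0, -I]; rho(e23) = rho(e2)rho(e3) = row 1: [0, I]; row 2: [I, 0].
M = (-5/4)*rho(e2) + (-6)*rho(e3) + (6/5)*rho(e12) + (-7/2)*rho(e23), summed entrywise:
Answer: row 1: [-6 + 6*I/5, -9*I/4]; row 2: [-19*I/4, 6 - 6*I/5]


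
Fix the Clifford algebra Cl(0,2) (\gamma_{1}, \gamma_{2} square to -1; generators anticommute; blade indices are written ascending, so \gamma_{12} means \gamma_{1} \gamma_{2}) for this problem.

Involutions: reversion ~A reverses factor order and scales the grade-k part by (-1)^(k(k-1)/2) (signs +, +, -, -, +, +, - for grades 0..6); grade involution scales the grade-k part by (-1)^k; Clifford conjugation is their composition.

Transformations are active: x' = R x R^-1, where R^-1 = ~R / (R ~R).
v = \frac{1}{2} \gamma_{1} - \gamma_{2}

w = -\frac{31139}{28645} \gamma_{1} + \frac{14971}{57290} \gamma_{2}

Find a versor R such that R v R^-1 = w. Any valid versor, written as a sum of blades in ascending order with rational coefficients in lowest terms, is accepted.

Construction: equal norms (both -\frac{5}{4}) license R = v + w = -\frac{33633}{57290} \gamma_{1} - \frac{42319}{57290} \gamma_{2} — nothing changes along that direction, while (v - w)/2 changes sign, so v maps onto w.
Answer: -\frac{33633}{57290} \gamma_{1} - \frac{42319}{57290} \gamma_{2}


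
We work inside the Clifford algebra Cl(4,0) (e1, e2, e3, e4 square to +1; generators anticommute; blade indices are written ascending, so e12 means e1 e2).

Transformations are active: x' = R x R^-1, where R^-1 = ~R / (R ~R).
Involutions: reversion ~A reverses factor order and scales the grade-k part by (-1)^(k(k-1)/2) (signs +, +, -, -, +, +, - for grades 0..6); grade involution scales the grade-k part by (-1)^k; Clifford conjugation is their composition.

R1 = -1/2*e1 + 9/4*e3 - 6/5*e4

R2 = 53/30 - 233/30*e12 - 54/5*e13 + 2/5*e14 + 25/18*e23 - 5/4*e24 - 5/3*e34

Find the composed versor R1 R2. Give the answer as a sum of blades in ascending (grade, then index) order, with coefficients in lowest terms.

Distribute over the terms of R1 (each basis-blade product reordered to ascending indices, repeated generators contracted through their squares):
(-1/2*e1) R2 = -53/60*e1 + 233/60*e2 + 27/5*e3 - 1/5*e4 - 25/36*e123 + 5/8*e124 + 5/6*e134
(9/4*e3) R2 = 243/10*e1 - 25/8*e2 + 159/40*e3 - 15/4*e4 - 699/40*e123 - 9/10*e134 + 45/16*e234
(-6/5*e4) R2 = 12/25*e1 - 3/2*e2 - 2*e3 - 53/25*e4 + 233/25*e124 + 324/25*e134 - 5/3*e234
Summing the partial products and collecting blades:
Answer: 7169/300*e1 - 89/120*e2 + 59/8*e3 - 607/100*e4 - 6541/360*e123 + 1989/200*e124 + 967/75*e134 + 55/48*e234


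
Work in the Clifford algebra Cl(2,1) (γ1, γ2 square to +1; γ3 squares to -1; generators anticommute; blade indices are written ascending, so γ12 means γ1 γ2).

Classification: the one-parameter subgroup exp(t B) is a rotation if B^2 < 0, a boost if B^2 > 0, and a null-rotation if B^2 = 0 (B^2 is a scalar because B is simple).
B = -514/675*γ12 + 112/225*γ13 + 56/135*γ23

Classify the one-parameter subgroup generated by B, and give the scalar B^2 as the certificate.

B^2 term by term: the squares give (-514/675)^2*(γ12)^2 + (112/225)^2*(γ13)^2 + (56/135)^2*(γ23)^2 = 264196/455625*(-1) + 12544/50625*(+1) + 3136/18225*(+1) = -4/25 (each basis 2-blade squares to minus the product of its generators' squares); cross terms between blades sharing an index anticommute and cancel. So B^2 = -4/25.
Answer: rotation, certificate B^2 = -4/25. Note: conjugating B changes its blade decomposition but never the scalar B^2 = -4/25, whose sign settles the classification.


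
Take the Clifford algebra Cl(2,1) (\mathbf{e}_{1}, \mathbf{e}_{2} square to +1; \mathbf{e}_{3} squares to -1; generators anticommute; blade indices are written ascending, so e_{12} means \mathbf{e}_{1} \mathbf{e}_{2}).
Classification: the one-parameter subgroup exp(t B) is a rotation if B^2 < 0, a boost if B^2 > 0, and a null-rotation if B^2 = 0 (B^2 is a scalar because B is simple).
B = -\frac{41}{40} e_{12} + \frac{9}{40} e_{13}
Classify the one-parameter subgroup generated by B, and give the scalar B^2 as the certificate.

B^2 term by term: the squares give (-\frac{41}{40})^2*(e_{12})^2 + (\frac{9}{40})^2*(e_{13})^2 = \frac{1681}{1600}*(-1) + \frac{81}{1600}*(+1) = -1 (each basis 2-blade squares to minus the product of its generators' squares); cross terms between blades sharing an index anticommute and cancel. So B^2 = -1.
Answer: rotation, certificate B^2 = -1. Note: conjugating B changes its blade decomposition but never the scalar B^2 = -1, whose sign settles the classification.


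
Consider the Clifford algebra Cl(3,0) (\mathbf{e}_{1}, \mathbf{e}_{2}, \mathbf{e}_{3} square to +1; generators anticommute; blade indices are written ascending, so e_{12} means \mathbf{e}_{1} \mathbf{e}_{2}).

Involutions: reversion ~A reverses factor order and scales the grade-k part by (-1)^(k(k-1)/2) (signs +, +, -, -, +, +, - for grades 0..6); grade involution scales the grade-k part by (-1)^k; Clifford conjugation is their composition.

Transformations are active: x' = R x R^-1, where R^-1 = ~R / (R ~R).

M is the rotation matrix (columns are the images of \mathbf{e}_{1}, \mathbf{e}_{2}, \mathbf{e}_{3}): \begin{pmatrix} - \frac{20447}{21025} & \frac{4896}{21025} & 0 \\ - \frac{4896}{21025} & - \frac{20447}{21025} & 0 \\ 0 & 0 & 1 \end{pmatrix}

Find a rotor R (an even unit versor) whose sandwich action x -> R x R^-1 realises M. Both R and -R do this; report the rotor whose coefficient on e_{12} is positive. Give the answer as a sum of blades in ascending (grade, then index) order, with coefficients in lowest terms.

Method: write R = a + b12*e_{12} + b13*e_{13} + b23*e_{23} with a^2 + b12^2 + b13^2 + b23^2 = 1 (so R^-1 = ~R). Expanding the columns R e_j ~R gives tr M = 4a^2 - 1 and, from the antisymmetric part, M21 - M12 = -4a*b12, M13 - M31 = 4a*b13, M32 - M23 = -4a*b23.
Here tr M = -\frac{19869}{21025}, so a^2 = (1 + tr M)/4 = \frac{289}{21025} and a = ±\frac{17}{145}. Taking a = \frac{17}{145}: M21 - M12 = -\frac{9792}{21025}, M13 - M31 = 0, M32 - M23 = 0, giving b12 = \frac{144}{145}, b13 = 0, b23 = 0, i.e. R = \frac{17}{145} + \frac{144}{145} e_{12}.
Its e_{12} coefficient is already positive.
Answer: \frac{17}{145} + \frac{144}{145} e_{12}. Sheet selection: the two-to-one cover makes ±R indistinguishable at the matrix level (trace -\frac{19869}{21025}), so uniqueness comes from the required sign on e_{12}.


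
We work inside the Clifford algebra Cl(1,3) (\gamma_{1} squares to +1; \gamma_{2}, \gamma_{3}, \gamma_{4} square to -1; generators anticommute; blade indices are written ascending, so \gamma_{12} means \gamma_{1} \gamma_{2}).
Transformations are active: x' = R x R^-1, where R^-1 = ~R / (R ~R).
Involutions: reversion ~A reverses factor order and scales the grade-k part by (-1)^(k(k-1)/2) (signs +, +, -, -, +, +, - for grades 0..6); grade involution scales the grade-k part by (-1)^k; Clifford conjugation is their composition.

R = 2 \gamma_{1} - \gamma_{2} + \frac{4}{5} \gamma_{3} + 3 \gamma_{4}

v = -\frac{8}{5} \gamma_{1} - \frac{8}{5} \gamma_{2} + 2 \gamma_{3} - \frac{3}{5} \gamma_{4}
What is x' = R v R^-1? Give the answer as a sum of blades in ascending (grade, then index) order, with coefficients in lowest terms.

~R = 2 \gamma_{1} - \gamma_{2} + \frac{4}{5} \gamma_{3} + 3 \gamma_{4}, and R ~R = -\frac{166}{25}, so R^-1 = ~R / (-\frac{166}{25}).
R v = -\frac{23}{5} - \frac{24}{5} \gamma_{12} + \frac{132}{25} \gamma_{13} + \frac{18}{5} \gamma_{14} - \frac{18}{25} \gamma_{23} + \frac{27}{5} \gamma_{24} - \frac{162}{25} \gamma_{34}
Answer: \frac{1814}{415} \gamma_{1} + \frac{89}{415} \gamma_{2} - \frac{74}{83} \gamma_{3} + \frac{1974}{415} \gamma_{4}


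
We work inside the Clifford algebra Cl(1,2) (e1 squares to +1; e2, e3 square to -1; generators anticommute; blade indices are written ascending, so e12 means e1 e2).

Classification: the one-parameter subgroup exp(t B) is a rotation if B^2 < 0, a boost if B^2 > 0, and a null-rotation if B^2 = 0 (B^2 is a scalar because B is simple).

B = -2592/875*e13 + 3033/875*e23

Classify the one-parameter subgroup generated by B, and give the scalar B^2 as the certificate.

B^2 term by term: the squares give (-2592/875)^2*(e13)^2 + (3033/875)^2*(e23)^2 = 6718464/765625*(+1) + 9199089/765625*(-1) = -81/25 (each basis 2-blade squares to minus the product of its generators' squares); cross terms between blades sharing an index anticommute and cancel. So B^2 = -81/25.
Answer: rotation, certificate B^2 = -81/25. The class reads off the invariant scalar -81/25 directly.


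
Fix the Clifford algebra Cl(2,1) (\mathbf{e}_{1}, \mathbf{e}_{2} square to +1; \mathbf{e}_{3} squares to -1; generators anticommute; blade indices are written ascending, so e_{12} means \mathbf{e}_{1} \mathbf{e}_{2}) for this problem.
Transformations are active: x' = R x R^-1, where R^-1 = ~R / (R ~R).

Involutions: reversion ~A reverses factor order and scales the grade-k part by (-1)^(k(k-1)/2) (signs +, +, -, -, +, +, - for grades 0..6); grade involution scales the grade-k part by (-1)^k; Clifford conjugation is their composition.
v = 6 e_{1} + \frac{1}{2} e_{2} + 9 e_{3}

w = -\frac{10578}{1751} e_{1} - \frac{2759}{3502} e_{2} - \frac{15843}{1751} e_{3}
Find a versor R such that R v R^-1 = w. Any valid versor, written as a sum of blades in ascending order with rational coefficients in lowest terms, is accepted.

Construction: equal norms (both -\frac{179}{4}) license R = v + w = -\frac{72}{1751} e_{1} - \frac{504}{1751} e_{2} - \frac{84}{1751} e_{3} — nothing changes along that direction, while (v - w)/2 changes sign, so v maps onto w.
Answer: -\frac{72}{1751} e_{1} - \frac{504}{1751} e_{2} - \frac{84}{1751} e_{3}


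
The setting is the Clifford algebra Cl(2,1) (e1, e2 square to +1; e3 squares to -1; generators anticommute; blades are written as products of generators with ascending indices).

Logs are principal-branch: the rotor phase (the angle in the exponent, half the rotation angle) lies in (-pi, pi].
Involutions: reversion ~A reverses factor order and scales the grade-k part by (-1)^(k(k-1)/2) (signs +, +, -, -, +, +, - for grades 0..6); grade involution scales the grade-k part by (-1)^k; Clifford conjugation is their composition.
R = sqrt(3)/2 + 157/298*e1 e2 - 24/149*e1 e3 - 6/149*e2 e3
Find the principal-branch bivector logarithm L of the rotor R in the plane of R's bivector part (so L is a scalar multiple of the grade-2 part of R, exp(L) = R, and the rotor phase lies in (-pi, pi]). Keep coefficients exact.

The scalar part of R is sqrt(3)/2, which fixes the principal-branch rotor phase; the unit plane is then the bivector part divided by the sine of that phase, and L is that plane scaled by the phase.
Concretely: cos(phase) = sqrt(3)/2 gives phase = ±pi/6, and since phase/sin(phase) is even the sign is immaterial: L = (phase/sin(phase)) * <R>_2 = (pi/3) * <R>_2.
Answer: 157*pi/894*e1 e2 - 8*pi/149*e1 e3 - 2*pi/149*e2 e3


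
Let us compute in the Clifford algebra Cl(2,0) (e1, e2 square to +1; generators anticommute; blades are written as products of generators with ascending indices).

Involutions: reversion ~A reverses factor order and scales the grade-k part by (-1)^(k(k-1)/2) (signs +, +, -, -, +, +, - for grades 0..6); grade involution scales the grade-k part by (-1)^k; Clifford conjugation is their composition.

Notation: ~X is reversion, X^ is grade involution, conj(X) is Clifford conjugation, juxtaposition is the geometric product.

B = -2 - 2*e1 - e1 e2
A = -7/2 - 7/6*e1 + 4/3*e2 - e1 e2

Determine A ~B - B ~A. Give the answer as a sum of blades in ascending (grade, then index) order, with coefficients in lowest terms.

first term: 31/3 + 8*e1 - 35/6*e2 + 7/6*e1 e2
second term: 31/3 + 8*e1 - 35/6*e2 - 7/6*e1 e2
Answer: 7/3*e1 e2


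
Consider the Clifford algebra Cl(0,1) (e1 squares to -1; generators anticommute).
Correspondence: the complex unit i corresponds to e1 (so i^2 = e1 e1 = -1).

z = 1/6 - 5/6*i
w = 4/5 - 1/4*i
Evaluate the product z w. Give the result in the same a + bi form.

In blades: z = 1/6 - 5/6*e1, w = 4/5 - 1/4*e1.
Distribute z over w term by term (generator squares from the signature, products reordered to ascending indices): (1/6)*w = 2/15 - 1/24*e1; (-5/6*e1)*w = -5/24 - 2/3*e1.
Sum: -3/40 - 17/24*e1; translating back through the correspondence:
Answer: -3/40 - 17/24*i


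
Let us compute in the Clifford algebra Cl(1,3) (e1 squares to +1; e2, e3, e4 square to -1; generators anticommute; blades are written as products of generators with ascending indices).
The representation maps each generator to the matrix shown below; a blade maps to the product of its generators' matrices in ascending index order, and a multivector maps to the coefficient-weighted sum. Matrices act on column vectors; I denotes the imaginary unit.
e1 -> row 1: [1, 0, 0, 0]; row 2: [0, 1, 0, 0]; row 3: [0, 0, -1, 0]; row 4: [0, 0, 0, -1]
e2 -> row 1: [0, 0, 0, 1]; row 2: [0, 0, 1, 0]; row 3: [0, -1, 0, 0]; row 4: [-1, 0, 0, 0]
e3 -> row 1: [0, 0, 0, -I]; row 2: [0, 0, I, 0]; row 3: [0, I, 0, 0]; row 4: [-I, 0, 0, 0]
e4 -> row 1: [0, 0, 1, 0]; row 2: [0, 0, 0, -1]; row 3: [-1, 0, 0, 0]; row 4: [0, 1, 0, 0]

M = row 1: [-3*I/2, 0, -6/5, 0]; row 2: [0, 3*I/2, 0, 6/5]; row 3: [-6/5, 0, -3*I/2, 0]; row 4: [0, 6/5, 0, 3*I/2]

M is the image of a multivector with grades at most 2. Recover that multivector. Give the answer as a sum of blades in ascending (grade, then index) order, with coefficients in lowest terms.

Method: the blade images are trace-orthogonal — tr(rho(e_A) rho(e_B)^-1) = 4 if A = B and 0 otherwise — and rho(e_A)^-1 = (e_A)^2 * rho(e_A) with (e_A)^2 = +1 or -1, so the coefficient of e_A in the preimage is (e_A)^2 * tr(M rho(e_A))/4.
Nonzero projections over blades of grade <= 2: e1 e4: (e1 e4)^2 = +1, tr(M rho(e1 e4)) = -24/5, coefficient -6/5; e2 e3: (e2 e3)^2 = -1, tr(M rho(e2 e3)) = -6, coefficient 3/2. Every other blade of grade <= 2 projects to 0.
Answer: -6/5*e1 e4 + 3/2*e2 e3


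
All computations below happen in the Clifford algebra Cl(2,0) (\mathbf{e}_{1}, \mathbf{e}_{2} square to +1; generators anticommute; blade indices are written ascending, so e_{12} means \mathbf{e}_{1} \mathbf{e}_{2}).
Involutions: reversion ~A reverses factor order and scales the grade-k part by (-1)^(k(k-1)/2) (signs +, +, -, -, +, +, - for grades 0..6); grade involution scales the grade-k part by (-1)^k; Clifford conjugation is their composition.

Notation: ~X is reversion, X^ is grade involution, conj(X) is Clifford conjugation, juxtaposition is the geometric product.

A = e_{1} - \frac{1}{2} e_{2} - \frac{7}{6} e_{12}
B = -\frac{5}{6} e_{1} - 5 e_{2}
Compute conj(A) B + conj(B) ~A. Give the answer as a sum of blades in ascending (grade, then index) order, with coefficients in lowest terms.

first term: -\frac{5}{3} - \frac{35}{6} e_{1} + \frac{35}{36} e_{2} + \frac{65}{12} e_{12}
second term: -\frac{5}{3} - \frac{35}{6} e_{1} + \frac{35}{36} e_{2} - \frac{65}{12} e_{12}
Answer: -\frac{10}{3} - \frac{35}{3} e_{1} + \frac{35}{18} e_{2}


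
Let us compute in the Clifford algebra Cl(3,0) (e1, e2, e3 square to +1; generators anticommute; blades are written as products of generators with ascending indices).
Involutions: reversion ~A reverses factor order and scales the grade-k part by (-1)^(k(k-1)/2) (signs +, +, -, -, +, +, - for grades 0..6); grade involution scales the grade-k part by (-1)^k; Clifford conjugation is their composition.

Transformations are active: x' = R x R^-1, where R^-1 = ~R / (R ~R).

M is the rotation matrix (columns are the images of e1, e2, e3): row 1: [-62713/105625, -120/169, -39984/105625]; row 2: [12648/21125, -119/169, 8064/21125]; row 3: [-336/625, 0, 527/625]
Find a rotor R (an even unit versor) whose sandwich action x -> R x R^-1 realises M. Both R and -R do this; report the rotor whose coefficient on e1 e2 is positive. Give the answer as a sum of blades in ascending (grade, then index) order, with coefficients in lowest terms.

Method: write R = a + b12*e1 e2 + b13*e1 e3 + b23*e2 e3 with a^2 + b12^2 + b13^2 + b23^2 = 1 (so R^-1 = ~R). Expanding the columns R e_j ~R gives tr M = 4a^2 - 1 and, from the antisymmetric part, M21 - M12 = -4a*b12, M13 - M31 = 4a*b13, M32 - M23 = -4a*b23.
Here tr M = -1921/4225, so a^2 = (1 + tr M)/4 = 576/4225 and a = ±24/65. Taking a = 24/65: M21 - M12 = 27648/21125, M13 - M31 = 672/4225, M32 - M23 = -8064/21125, giving b12 = -288/325, b13 = 7/65, b23 = 84/325, i.e. R = 24/65 - 288/325*e1 e2 + 7/65*e1 e3 + 84/325*e2 e3.
Its e1 e2 coefficient is negative, so report the other preimage -R.
Answer: -24/65 + 288/325*e1 e2 - 7/65*e1 e3 - 84/325*e2 e3. Key observation: the double cover Spin(3) -> SO(3) sends R and -R to the same matrix (trace -1921/4225 here), so the stated sign of the e1 e2 coefficient is what selects one sheet.


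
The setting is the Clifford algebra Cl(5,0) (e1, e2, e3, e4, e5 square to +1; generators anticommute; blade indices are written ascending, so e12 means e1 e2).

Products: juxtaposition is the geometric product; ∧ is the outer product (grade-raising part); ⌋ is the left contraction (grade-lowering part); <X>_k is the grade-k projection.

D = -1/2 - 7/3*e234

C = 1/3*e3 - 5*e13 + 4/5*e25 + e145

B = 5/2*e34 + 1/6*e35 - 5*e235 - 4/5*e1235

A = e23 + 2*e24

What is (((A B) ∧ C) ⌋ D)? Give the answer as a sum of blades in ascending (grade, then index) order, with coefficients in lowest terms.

step 1: 5*e5 + 4/5*e15 - 5*e23 + 5/2*e24 + 1/6*e25 - 10*e345 - 8/5*e1345 - 1/3*e2345
step 2: -5/3*e35 - 379/15*e135 - 5/6*e234 - 1/18*e235 + 25/2*e1234 + 5/6*e1235 - 5*e12345
step 3: -35/18
Answer: -35/18


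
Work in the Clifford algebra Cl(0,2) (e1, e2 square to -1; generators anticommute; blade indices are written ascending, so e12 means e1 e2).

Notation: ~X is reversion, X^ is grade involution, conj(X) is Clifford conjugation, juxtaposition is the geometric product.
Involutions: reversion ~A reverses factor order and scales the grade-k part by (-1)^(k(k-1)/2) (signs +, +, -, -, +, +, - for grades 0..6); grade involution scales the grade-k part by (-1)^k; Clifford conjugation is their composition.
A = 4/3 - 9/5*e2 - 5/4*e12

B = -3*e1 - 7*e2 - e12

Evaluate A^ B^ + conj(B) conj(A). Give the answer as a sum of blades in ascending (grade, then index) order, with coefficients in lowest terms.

first term: -277/20 + 219/20*e1 + 67/12*e2 - 101/15*e12
second term: -277/20 + 219/20*e1 + 67/12*e2 + 101/15*e12
Answer: -277/10 + 219/10*e1 + 67/6*e2


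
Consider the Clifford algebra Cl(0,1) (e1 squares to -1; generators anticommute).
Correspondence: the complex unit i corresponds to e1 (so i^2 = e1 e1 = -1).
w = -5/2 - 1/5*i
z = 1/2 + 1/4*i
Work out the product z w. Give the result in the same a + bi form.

In blades: z = 1/2 + 1/4*e1, w = -5/2 - 1/5*e1.
Distribute z over w term by term (generator squares from the signature, products reordered to ascending indices): (1/2)*w = -5/4 - 1/10*e1; (1/4*e1)*w = 1/20 - 5/8*e1.
Sum: -6/5 - 29/40*e1; translating back through the correspondence:
Answer: -6/5 - 29/40*i


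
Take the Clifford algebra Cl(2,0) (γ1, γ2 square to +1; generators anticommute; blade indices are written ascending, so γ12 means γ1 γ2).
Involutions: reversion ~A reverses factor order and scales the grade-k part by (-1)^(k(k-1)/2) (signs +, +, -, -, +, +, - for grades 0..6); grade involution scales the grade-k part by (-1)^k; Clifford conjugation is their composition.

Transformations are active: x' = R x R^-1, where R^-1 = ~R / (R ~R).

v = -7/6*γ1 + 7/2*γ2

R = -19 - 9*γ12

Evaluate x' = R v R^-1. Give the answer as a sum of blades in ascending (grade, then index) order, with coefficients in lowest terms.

~R = -19 + 9*γ12, and R ~R = 442, so R^-1 = ~R / (442).
R v = -28/3*γ1 - 77*γ2
Answer: 2611/1326*γ1 + 1379/442*γ2


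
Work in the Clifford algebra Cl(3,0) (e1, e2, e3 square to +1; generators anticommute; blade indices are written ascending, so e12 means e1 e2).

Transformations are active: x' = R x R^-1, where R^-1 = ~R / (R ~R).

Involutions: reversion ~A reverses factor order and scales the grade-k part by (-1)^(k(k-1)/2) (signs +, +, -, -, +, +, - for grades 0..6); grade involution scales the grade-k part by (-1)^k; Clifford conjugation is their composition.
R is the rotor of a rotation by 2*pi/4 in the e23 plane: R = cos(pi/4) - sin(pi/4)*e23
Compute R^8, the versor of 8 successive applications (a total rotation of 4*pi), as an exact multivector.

Because a rotor carries half the rotation angle, composing 8 copies of this e23-plane rotor multiplies the phase: 8*(pi/4) = 2*pi, hence R^8 = cos(2*pi) - sin(2*pi)*e23.
cos(2*pi) = 1 and sin(2*pi) = 0, so R^8 = 1. The total rotation 4*pi is 2 full turns, so every vector returns to itself, yet the rotor is +1, back on the identity sheet (an even number of 2*pi turns).
Answer: 1


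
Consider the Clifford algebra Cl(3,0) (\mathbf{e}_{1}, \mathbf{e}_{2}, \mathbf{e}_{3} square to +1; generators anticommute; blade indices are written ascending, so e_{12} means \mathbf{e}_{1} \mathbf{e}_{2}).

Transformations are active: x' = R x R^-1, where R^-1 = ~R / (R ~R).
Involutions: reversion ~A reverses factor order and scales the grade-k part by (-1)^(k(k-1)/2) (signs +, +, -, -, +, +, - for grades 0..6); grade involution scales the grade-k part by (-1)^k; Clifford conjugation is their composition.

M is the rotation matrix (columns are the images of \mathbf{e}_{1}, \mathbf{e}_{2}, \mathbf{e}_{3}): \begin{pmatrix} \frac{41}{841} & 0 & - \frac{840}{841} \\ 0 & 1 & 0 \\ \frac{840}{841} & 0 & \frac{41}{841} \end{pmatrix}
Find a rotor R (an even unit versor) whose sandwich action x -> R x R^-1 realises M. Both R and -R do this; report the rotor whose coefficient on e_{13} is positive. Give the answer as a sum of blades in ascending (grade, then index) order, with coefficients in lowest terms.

Method: write R = a + b12*e_{12} + b13*e_{13} + b23*e_{23} with a^2 + b12^2 + b13^2 + b23^2 = 1 (so R^-1 = ~R). Expanding the columns R e_j ~R gives tr M = 4a^2 - 1 and, from the antisymmetric part, M21 - M12 = -4a*b12, M13 - M31 = 4a*b13, M32 - M23 = -4a*b23.
Here tr M = \frac{923}{841}, so a^2 = (1 + tr M)/4 = \frac{441}{841} and a = ±\frac{21}{29}. Taking a = \frac{21}{29}: M21 - M12 = 0, M13 - M31 = -\frac{1680}{841}, M32 - M23 = 0, giving b12 = 0, b13 = -\frac{20}{29}, b23 = 0, i.e. R = \frac{21}{29} - \frac{20}{29} e_{13}.
Its e_{13} coefficient is negative, so report the other preimage -R.
Answer: -\frac{21}{29} + \frac{20}{29} e_{13}. Why the constraint matters: R and -R act identically through the sandwich — M has trace \frac{923}{841} either way — so only the sign condition on e_{13} picks one of the two preimages.


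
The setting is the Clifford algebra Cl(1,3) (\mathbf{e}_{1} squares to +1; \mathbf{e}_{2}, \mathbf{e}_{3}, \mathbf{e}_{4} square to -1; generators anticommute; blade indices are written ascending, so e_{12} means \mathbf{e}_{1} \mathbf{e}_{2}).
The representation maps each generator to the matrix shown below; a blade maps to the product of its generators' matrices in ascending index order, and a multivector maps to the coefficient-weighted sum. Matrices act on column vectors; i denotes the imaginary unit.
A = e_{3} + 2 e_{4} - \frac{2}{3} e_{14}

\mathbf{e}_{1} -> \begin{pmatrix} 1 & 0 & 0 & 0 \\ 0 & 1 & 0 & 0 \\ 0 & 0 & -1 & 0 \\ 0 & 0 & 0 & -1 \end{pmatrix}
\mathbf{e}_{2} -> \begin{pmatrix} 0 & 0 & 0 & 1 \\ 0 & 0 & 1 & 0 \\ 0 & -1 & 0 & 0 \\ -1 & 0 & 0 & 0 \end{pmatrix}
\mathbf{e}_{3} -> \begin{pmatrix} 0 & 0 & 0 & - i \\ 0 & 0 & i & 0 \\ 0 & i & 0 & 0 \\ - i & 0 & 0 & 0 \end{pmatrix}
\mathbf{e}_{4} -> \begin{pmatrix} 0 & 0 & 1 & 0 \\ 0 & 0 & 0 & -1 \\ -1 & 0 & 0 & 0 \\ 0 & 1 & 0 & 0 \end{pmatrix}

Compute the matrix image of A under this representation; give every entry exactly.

Bivector images (products of the table entries): rho(e_{14}) = rho(\mathbf{e}_{1})rho(\mathbf{e}_{4}) = \begin{pmatrix} 0 & 0 & 1 & 0 \\ 0 & 0 & 0 & -1 \\ 1 & 0 & 0 & 0 \\ 0 & -1 & 0 & 0 \end{pmatrix}.
M = (1)*rho(e_{3}) + (2)*rho(e_{4}) + (-\frac{2}{3})*rho(e_{14}), summed entrywise:
Answer: \begin{pmatrix} 0 & 0 & \frac{4}{3} & - i \\ 0 & 0 & i & - \frac{4}{3} \\ - \frac{8}{3} & i & 0 & 0 \\ - i & \frac{8}{3} & 0 & 0 \end{pmatrix}


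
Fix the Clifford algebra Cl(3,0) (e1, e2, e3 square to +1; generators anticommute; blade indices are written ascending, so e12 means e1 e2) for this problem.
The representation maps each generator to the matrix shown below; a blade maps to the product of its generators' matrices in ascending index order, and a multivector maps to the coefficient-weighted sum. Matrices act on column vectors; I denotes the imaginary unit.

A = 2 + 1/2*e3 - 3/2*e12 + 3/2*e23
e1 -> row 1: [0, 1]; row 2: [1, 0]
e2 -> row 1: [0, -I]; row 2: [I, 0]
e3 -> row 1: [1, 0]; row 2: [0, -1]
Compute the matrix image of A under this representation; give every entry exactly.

Bivector images (products of the table entries): rho(e12) = rho(e1)rho(e2) = row 1: [I, 0]; row 2: [0, -I]; rho(e23) = rho(e2)rho(e3) = row 1: [0, I]; row 2: [I, 0].
M = (2)*1 + (1/2)*rho(e3) + (-3/2)*rho(e12) + (3/2)*rho(e23), summed entrywise (1 is the identity matrix):
Answer: row 1: [5/2 - 3*I/2, 3*I/2]; row 2: [3*I/2, 3/2 + 3*I/2]


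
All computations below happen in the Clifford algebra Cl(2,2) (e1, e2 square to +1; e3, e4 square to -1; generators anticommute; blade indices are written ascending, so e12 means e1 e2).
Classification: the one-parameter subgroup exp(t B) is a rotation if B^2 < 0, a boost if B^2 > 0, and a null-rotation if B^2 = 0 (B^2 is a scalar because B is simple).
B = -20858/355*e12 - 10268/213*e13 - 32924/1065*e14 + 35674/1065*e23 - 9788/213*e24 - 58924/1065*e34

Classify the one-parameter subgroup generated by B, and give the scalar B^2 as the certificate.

B^2 term by term: the squares give (-20858/355)^2*(e12)^2 + (-10268/213)^2*(e13)^2 + (-32924/1065)^2*(e14)^2 + (35674/1065)^2*(e23)^2 + (-9788/213)^2*(e24)^2 + (-58924/1065)^2*(e34)^2 = 435056164/126025*(-1) + 105431824/45369*(+1) + 1083989776/1134225*(+1) + 1272634276/1134225*(+1) + 95804944/45369*(+1) + 3472037776/1134225*(-1) = 0 (each basis 2-blade squares to minus the product of its generators' squares); cross terms between blades sharing an index anticommute and cancel; the commuting (index-disjoint) pairs give grade-4 terms 2*c*c'*(blade product), which cancel blade by blade — e1234: 2458073584/378075 - 201006368/45369 - 2349061552/1134225 = 0 — confirming B is simple. So B^2 = 0.
Answer: null-rotation, certificate B^2 = 0. Note: conjugating B changes its blade decomposition but never the scalar B^2 = 0, whose sign settles the classification.


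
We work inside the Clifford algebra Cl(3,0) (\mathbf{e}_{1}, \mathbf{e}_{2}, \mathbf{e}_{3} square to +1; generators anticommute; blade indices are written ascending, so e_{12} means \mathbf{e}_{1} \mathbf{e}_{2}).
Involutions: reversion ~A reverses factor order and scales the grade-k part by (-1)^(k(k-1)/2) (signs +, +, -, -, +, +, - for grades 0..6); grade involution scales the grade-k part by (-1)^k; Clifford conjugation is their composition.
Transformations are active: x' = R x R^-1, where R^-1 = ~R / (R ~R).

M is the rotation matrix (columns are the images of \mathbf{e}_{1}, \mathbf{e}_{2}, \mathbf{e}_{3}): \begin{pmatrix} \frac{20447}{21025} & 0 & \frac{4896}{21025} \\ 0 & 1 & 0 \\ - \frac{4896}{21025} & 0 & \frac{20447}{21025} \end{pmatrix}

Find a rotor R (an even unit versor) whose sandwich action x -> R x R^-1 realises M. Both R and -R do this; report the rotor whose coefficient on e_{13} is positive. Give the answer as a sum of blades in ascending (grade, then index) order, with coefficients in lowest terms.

Method: write R = a + b12*e_{12} + b13*e_{13} + b23*e_{23} with a^2 + b12^2 + b13^2 + b23^2 = 1 (so R^-1 = ~R). Expanding the columns R e_j ~R gives tr M = 4a^2 - 1 and, from the antisymmetric part, M21 - M12 = -4a*b12, M13 - M31 = 4a*b13, M32 - M23 = -4a*b23.
Here tr M = \frac{61919}{21025}, so a^2 = (1 + tr M)/4 = \frac{20736}{21025} and a = ±\frac{144}{145}. Taking a = \frac{144}{145}: M21 - M12 = 0, M13 - M31 = \frac{9792}{21025}, M32 - M23 = 0, giving b12 = 0, b13 = \frac{17}{145}, b23 = 0, i.e. R = \frac{144}{145} + \frac{17}{145} e_{13}.
Its e_{13} coefficient is already positive.
Answer: \frac{144}{145} + \frac{17}{145} e_{13}. Why the constraint matters: R and -R act identically through the sandwich — M has trace \frac{61919}{21025} either way — so only the sign condition on e_{13} picks one of the two preimages.


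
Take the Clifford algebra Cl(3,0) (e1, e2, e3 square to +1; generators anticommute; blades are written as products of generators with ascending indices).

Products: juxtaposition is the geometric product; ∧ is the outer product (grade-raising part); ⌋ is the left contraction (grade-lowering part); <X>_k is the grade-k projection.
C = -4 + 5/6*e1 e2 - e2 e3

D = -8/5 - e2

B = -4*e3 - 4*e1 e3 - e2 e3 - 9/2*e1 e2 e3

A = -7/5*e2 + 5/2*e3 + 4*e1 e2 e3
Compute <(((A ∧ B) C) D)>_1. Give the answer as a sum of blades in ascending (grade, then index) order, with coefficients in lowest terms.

step 1: 28/5*e2 e3 - 28/5*e1 e2 e3
step 2: 28/5 - 28/5*e1 + 14/3*e3 - 14/3*e1 e3 - 112/5*e2 e3 + 112/5*e1 e2 e3
step 3: -224/25 + 224/25*e1 - 28/5*e2 - 448/15*e3 + 28/5*e1 e2 + 448/15*e1 e3 + 3038/75*e2 e3 - 3038/75*e1 e2 e3
step 4: 224/25*e1 - 28/5*e2 - 448/15*e3
Answer: 224/25*e1 - 28/5*e2 - 448/15*e3


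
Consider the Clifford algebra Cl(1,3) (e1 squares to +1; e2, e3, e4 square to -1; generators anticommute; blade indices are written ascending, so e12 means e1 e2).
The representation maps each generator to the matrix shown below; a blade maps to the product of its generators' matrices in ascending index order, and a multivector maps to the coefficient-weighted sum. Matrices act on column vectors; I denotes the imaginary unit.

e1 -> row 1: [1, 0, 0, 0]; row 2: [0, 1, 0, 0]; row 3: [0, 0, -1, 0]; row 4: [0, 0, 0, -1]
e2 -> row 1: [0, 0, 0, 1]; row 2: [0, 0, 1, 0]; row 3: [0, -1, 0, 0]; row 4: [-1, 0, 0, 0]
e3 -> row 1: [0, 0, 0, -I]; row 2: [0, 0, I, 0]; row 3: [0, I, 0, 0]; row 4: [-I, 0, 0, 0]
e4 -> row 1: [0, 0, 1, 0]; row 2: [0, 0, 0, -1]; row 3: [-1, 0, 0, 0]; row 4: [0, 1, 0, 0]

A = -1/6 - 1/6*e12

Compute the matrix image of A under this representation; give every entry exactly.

Bivector images (products of the table entries): rho(e12) = rho(e1)rho(e2) = row 1: [0, 0, 0, 1]; row 2: [0, 0, 1, 0]; row 3: [0, 1, 0, 0]; row 4: [1, 0, 0, 0].
M = (-1/6)*1 + (-1/6)*rho(e12), summed entrywise (1 is the identity matrix):
Answer: row 1: [-1/6, 0, 0, -1/6]; row 2: [0, -1/6, -1/6, 0]; row 3: [0, -1/6, -1/6, 0]; row 4: [-1/6, 0, 0, -1/6]


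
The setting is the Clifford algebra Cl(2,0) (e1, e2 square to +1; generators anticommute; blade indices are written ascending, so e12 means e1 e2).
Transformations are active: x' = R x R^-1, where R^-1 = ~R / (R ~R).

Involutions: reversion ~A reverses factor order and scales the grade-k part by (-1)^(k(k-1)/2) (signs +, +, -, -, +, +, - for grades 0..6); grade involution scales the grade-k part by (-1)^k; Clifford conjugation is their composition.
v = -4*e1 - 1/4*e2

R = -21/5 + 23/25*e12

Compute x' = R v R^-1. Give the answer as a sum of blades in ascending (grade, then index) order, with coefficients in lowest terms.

~R = -21/5 - 23/25*e12, and R ~R = 11554/625, so R^-1 = ~R / (11554/625).
R v = 1657/100*e1 + 473/100*e2
Answer: -81553/23108*e1 - 10972/5777*e2


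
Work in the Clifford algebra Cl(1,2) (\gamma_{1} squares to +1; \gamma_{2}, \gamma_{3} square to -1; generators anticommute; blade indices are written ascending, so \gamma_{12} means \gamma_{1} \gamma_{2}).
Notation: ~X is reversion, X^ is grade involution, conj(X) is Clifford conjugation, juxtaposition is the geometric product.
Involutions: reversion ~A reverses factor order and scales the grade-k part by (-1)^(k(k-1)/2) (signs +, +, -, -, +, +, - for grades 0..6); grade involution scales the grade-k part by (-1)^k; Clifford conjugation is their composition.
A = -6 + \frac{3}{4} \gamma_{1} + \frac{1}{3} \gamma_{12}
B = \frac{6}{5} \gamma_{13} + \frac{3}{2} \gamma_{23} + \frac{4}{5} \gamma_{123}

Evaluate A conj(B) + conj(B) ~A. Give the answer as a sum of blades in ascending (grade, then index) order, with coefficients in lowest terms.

first term: -\frac{19}{30} \gamma_{3} + \frac{77}{10} \gamma_{13} + 10 \gamma_{23} - \frac{237}{40} \gamma_{123}
second term: \frac{19}{30} \gamma_{3} + \frac{77}{10} \gamma_{13} + 10 \gamma_{23} - \frac{237}{40} \gamma_{123}
Answer: \frac{77}{5} \gamma_{13} + 20 \gamma_{23} - \frac{237}{20} \gamma_{123}


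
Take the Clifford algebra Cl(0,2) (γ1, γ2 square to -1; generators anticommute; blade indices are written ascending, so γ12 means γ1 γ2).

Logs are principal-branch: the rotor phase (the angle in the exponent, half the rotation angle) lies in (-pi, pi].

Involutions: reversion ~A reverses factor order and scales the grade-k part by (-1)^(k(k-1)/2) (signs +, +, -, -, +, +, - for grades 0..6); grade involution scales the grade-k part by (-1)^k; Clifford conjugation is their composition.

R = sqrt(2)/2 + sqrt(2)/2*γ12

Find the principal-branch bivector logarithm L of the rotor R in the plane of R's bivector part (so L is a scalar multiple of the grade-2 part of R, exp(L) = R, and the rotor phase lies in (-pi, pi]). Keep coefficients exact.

The scalar part of R is sqrt(2)/2, which fixes the principal-branch rotor phase; the unit plane is then the bivector part divided by the sine of that phase, and L is that plane scaled by the phase.
Concretely: cos(phase) = sqrt(2)/2 gives phase = ±pi/4, and since phase/sin(phase) is even the sign is immaterial: L = (phase/sin(phase)) * <R>_2 = (sqrt(2)*pi/4) * <R>_2.
Answer: pi/4*γ12


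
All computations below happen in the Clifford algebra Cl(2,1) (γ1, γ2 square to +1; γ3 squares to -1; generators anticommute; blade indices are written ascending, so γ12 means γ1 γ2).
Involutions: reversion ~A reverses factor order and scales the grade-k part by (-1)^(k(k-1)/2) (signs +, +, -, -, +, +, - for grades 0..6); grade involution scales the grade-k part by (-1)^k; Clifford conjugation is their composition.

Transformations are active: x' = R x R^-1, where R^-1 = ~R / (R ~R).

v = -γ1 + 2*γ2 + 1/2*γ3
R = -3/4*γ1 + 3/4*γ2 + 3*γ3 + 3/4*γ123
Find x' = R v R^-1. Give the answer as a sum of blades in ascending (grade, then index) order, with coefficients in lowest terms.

~R = -3/4*γ1 + 3/4*γ2 + 3*γ3 - 3/4*γ123, and R ~R = -135/16, so R^-1 = ~R / (-135/16).
R v = 3/4 - 9/8*γ12 + 9/8*γ13 - 51/8*γ23
Answer: -7/3*γ2 - 5/6*γ3
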